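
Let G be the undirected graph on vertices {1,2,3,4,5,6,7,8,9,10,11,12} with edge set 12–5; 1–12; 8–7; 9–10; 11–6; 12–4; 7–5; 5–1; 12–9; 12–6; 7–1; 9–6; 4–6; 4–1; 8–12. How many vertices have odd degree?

Degrees: 1:4, 2:0, 3:0, 4:3, 5:3, 6:4, 7:3, 8:2, 9:3, 10:1, 11:1, 12:6
Odd-degree vertices: 4, 5, 7, 9, 10, 11.

6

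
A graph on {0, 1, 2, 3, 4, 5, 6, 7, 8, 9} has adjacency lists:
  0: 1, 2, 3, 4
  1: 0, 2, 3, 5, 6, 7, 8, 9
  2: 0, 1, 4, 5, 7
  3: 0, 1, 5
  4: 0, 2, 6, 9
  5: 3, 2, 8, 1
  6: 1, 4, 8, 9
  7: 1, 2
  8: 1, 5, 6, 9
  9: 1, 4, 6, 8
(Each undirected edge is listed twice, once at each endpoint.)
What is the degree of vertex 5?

4

Neighbors of 5: 1, 2, 3, 8.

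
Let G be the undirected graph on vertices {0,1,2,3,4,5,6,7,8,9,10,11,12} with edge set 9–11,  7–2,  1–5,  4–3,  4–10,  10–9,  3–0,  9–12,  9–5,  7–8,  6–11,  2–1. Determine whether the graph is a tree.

The graph has 13 vertices and 12 edges.
It is connected with exactly 12 edges, hence acyclic — it is a tree.

Yes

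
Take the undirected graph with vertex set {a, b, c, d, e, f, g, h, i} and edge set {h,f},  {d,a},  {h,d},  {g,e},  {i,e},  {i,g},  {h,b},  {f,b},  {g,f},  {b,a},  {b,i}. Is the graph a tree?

The graph has 9 vertices and 11 edges.
It is not connected, so it is not a tree.

No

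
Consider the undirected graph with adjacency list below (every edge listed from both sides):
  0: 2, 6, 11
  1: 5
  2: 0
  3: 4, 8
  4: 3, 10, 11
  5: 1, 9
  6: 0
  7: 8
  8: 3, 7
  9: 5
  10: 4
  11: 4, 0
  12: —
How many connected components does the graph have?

Component: {12}
Component: {1, 5, 9}
Component: {0, 2, 3, 4, 6, 7, 8, 10, 11}

3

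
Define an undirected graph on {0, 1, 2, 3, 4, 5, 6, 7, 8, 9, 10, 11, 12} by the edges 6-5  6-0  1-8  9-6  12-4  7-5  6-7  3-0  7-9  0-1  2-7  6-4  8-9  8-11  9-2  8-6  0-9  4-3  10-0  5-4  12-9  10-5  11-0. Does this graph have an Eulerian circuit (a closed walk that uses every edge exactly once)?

Degrees: 0:6, 1:2, 2:2, 3:2, 4:4, 5:4, 6:6, 7:4, 8:4, 9:6, 10:2, 11:2, 12:2
Every vertex has even degree and the edges form a single connected piece, so an Eulerian circuit exists.

Yes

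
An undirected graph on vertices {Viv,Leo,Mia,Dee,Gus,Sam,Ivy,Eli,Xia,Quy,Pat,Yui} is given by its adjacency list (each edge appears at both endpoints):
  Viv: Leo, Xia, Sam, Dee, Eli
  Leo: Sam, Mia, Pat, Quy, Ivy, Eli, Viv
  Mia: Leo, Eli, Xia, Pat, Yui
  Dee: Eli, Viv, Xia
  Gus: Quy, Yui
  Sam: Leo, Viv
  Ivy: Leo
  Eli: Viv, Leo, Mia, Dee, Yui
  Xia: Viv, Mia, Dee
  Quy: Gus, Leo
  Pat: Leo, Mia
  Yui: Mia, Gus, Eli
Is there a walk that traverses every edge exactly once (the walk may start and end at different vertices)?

No

Degrees: Viv:5, Leo:7, Mia:5, Dee:3, Gus:2, Sam:2, Ivy:1, Eli:5, Xia:3, Quy:2, Pat:2, Yui:3
Odd-degree vertices: Viv, Leo, Mia, Dee, Ivy, Eli, Xia, Yui (8 total).
An Eulerian trail requires 0 or 2 odd-degree vertices; here there are 8.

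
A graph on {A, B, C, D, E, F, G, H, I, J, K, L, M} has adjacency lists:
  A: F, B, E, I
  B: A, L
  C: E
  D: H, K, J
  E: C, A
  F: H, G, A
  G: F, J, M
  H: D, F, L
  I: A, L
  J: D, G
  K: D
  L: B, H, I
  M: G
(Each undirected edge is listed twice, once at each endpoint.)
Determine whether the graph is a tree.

No

|V| = 13, |E| = 15.
A tree on 13 vertices has exactly 12 edges; this graph has 15, so it contains a cycle and is not a tree.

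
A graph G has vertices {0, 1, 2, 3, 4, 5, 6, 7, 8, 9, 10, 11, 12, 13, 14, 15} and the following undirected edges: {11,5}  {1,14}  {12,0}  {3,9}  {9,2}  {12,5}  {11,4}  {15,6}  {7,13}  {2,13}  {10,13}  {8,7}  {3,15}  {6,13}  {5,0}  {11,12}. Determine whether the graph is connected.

Component: {1, 14}
Component: {0, 4, 5, 11, 12}
Component: {2, 3, 6, 7, 8, 9, 10, 13, 15}
There are 3 separate components, so the graph is not connected.

No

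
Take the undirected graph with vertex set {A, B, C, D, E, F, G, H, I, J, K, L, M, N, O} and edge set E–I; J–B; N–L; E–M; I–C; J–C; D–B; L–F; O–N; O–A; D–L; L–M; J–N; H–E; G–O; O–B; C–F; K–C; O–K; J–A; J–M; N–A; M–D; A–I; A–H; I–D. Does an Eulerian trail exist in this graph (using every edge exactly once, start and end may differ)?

No

Degrees: A:5, B:3, C:4, D:4, E:3, F:2, G:1, H:2, I:4, J:5, K:2, L:4, M:4, N:4, O:5
Odd-degree vertices: A, B, E, G, J, O (6 total).
With 6 odd-degree vertices (more than two), no single trail can use every edge.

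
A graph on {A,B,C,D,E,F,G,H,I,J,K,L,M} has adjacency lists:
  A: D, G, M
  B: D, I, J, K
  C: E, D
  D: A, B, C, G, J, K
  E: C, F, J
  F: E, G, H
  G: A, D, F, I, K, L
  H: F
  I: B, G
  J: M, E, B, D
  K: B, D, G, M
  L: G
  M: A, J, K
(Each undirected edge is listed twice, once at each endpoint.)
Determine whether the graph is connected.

Yes

A breadth-first search from A visits A, M, G, D, J, K, F, L, I, C, B, E, H — all 13 vertices — so the graph is connected.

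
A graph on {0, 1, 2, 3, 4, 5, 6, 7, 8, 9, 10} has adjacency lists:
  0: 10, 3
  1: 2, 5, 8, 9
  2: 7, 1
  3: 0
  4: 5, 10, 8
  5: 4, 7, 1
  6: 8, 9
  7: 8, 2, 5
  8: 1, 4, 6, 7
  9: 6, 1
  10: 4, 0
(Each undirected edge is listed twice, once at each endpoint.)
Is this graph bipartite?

Color {2, 3, 5, 8, 9, 10} black and {0, 1, 4, 6, 7} white. No edge joins two same-colored vertices, so the graph is bipartite.

Yes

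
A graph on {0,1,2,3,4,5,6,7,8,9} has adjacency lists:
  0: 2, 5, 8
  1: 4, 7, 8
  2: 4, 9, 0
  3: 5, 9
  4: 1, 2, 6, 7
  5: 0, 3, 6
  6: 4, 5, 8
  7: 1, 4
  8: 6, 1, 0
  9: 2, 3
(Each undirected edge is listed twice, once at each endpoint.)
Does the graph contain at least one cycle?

Yes

The graph has 10 vertices, 14 edges, and 1 connected component.
One cycle is 0-8-1-4-6-5-0.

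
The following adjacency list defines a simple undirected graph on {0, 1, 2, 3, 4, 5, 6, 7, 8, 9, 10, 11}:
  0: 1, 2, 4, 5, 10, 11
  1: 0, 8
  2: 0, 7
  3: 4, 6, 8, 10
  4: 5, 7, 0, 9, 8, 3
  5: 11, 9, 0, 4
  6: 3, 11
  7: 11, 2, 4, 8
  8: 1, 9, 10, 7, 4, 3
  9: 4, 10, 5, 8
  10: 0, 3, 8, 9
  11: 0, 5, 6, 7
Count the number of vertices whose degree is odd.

0

Degrees: 0:6, 1:2, 2:2, 3:4, 4:6, 5:4, 6:2, 7:4, 8:6, 9:4, 10:4, 11:4
Odd-degree vertices: none.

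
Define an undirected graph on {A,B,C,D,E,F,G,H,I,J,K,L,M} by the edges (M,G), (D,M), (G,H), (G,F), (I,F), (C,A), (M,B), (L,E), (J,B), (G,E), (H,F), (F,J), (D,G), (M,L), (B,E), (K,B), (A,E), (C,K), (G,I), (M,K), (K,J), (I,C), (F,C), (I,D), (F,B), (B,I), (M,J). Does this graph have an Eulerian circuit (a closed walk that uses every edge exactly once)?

Degrees: A:2, B:6, C:4, D:3, E:4, F:6, G:6, H:2, I:5, J:4, K:4, L:2, M:6
Vertices with odd degree: D, I. An Eulerian circuit requires all degrees even.

No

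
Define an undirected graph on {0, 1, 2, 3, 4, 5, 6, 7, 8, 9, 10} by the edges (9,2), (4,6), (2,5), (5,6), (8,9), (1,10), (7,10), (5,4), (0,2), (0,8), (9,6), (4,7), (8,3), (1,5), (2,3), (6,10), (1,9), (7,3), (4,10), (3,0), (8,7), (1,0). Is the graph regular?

Yes

Degrees: 0:4, 1:4, 2:4, 3:4, 4:4, 5:4, 6:4, 7:4, 8:4, 9:4, 10:4
Every vertex has degree 4, so the graph is 4-regular.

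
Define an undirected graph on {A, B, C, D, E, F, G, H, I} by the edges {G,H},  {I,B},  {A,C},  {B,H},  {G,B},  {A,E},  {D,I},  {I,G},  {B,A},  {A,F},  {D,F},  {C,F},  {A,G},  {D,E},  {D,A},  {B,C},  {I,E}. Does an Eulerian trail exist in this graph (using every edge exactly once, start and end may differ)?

Degrees: A:6, B:5, C:3, D:4, E:3, F:3, G:4, H:2, I:4
Odd-degree vertices: B, C, E, F (4 total).
With 4 odd-degree vertices (more than two), no single trail can use every edge.

No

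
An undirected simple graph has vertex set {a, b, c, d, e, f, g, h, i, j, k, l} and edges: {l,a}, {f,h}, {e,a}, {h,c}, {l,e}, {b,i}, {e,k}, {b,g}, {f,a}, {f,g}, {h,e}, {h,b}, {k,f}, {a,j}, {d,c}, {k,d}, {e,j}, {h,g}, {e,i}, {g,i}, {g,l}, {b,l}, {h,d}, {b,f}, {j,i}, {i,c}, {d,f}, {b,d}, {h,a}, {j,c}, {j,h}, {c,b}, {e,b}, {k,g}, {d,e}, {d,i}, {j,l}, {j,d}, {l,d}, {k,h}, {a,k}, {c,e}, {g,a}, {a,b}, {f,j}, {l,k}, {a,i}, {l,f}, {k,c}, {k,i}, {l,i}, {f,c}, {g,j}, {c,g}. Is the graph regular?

Degrees: a:9, b:9, c:9, d:9, e:9, f:9, g:9, h:9, i:9, j:9, k:9, l:9
Every vertex has degree 9, so the graph is 9-regular.

Yes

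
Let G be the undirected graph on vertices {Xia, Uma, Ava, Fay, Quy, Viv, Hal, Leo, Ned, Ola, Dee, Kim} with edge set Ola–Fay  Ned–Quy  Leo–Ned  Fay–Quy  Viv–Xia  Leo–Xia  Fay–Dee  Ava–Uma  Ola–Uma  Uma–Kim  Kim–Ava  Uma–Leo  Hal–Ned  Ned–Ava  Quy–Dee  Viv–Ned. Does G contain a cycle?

|V| = 12, |E| = 16, number of components = 1.
Since 16 > 12 - 1, a cycle must exist; for instance Leo-Ned-Quy-Dee-Fay-Ola-Uma-Leo.

Yes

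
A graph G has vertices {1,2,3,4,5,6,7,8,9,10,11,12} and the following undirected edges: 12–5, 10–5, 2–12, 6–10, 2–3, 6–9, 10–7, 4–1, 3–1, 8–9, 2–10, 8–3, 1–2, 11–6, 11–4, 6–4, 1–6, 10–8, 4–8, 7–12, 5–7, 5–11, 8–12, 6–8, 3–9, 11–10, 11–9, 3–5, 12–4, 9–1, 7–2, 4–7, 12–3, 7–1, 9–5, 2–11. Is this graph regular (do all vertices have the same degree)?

Degrees: 1:6, 2:6, 3:6, 4:6, 5:6, 6:6, 7:6, 8:6, 9:6, 10:6, 11:6, 12:6
Every vertex has degree 6, so the graph is 6-regular.

Yes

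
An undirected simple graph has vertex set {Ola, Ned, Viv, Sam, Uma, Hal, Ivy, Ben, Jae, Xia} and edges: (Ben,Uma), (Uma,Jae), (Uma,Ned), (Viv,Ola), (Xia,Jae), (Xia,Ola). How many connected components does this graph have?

4

Component: {Sam}
Component: {Hal}
Component: {Ivy}
Component: {Ola, Ned, Viv, Uma, Ben, Jae, Xia}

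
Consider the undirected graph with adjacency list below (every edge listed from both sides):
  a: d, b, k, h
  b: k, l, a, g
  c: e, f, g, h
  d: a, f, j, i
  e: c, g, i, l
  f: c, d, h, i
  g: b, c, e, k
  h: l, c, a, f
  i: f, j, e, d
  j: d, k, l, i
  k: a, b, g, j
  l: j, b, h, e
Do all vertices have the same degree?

Degrees: a:4, b:4, c:4, d:4, e:4, f:4, g:4, h:4, i:4, j:4, k:4, l:4
Every vertex has degree 4, so the graph is 4-regular.

Yes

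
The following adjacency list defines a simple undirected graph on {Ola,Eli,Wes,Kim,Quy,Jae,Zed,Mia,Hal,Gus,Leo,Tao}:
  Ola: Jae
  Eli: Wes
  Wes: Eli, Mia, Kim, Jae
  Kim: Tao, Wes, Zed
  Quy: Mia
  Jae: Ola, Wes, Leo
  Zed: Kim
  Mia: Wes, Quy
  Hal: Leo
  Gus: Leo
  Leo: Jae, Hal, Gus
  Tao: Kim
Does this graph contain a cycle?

No

|V| = 12, |E| = 11, number of components = 1.
Since 11 = 12 - 1, the graph is a forest and contains no cycle.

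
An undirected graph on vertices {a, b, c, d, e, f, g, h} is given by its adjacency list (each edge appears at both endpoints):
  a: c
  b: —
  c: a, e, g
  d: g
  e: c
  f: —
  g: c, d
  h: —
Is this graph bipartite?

A valid 2-coloring puts {b, c, d, f, h} on one side and {a, e, g} on the other; every edge crosses between the two sides.

Yes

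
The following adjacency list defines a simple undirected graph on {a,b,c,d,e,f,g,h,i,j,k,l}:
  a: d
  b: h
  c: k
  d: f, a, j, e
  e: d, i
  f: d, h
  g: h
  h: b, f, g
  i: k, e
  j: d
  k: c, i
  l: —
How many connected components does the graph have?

Component: {l}
Component: {a, b, c, d, e, f, g, h, i, j, k}

2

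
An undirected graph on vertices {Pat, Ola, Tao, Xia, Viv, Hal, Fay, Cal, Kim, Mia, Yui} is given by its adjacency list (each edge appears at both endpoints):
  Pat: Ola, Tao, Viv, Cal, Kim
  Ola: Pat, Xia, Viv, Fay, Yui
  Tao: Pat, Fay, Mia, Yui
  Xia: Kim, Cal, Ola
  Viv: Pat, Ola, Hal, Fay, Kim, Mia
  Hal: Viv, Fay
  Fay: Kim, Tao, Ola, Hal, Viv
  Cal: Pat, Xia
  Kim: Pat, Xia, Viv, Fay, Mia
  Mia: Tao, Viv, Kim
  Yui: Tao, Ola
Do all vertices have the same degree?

No

Degrees: Pat:5, Ola:5, Tao:4, Xia:3, Viv:6, Hal:2, Fay:5, Cal:2, Kim:5, Mia:3, Yui:2
Vertex Hal has degree 2 while Viv has degree 6, so the graph is not regular.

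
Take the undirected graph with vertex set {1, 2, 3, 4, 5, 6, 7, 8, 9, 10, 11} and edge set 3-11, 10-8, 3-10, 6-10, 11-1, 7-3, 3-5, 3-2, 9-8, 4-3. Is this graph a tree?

Yes

The graph has 11 vertices and 10 edges.
Connected and |E| = |V| - 1, which characterizes a tree.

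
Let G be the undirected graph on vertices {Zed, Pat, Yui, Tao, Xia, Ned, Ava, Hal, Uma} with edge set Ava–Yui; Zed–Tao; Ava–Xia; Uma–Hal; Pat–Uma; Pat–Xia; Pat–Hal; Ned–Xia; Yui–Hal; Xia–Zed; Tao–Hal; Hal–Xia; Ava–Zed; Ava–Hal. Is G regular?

Degrees: Zed:3, Pat:3, Yui:2, Tao:2, Xia:5, Ned:1, Ava:4, Hal:6, Uma:2
Vertex Ned has degree 1 while Hal has degree 6, so the graph is not regular.

No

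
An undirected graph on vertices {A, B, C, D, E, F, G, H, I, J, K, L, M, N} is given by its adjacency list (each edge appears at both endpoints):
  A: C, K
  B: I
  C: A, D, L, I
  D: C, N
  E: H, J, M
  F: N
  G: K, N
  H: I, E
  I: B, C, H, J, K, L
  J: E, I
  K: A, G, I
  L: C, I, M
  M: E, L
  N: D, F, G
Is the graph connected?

Yes

A breadth-first search from A visits A, C, K, I, L, D, G, J, B, H, M, N, E, F — all 14 vertices — so the graph is connected.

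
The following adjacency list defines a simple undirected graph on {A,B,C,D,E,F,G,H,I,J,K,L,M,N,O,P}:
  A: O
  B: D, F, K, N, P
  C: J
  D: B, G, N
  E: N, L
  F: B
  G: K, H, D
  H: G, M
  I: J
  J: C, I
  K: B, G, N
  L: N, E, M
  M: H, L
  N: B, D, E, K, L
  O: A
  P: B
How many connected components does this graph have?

3

Component: {A, O}
Component: {C, I, J}
Component: {B, D, E, F, G, H, K, L, M, N, P}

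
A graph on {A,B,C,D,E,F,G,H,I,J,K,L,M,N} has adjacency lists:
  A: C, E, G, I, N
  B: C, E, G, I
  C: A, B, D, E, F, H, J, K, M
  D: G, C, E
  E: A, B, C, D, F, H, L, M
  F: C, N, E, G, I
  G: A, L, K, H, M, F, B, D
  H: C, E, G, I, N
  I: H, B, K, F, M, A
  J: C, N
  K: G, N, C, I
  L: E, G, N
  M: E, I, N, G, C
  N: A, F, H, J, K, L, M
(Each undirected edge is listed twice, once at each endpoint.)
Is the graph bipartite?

The cycle E-C-H-E has length 3, which is odd, so the graph is not bipartite.

No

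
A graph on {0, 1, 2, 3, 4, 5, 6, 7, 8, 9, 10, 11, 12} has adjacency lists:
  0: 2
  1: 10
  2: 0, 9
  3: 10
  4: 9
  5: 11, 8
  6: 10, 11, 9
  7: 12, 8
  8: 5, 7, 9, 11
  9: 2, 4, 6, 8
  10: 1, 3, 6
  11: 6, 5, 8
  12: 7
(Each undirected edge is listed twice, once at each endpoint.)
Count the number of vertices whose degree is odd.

8

Degrees: 0:1, 1:1, 2:2, 3:1, 4:1, 5:2, 6:3, 7:2, 8:4, 9:4, 10:3, 11:3, 12:1
Odd-degree vertices: 0, 1, 3, 4, 6, 10, 11, 12.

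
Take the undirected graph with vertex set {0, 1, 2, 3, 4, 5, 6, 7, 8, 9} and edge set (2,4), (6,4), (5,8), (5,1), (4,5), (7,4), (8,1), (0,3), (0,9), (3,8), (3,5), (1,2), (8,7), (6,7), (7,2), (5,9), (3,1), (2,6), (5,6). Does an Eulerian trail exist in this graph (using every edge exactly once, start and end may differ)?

Degrees: 0:2, 1:4, 2:4, 3:4, 4:4, 5:6, 6:4, 7:4, 8:4, 9:2
Odd-degree vertices: none (0 total).
With 0 odd-degree vertices and all edges in one connected piece, an Eulerian trail exists.

Yes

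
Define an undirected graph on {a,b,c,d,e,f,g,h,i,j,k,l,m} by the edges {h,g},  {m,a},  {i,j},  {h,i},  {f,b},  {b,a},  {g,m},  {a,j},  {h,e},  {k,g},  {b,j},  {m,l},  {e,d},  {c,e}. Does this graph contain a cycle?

|V| = 13, |E| = 14, number of components = 1.
Since 14 > 13 - 1, a cycle must exist; for instance a-j-i-h-g-m-a.

Yes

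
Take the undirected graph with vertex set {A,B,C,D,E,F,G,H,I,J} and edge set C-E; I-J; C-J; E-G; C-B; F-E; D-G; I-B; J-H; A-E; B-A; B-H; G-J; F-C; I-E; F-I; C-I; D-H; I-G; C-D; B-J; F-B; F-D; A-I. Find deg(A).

Neighbors of A: B, E, I.

3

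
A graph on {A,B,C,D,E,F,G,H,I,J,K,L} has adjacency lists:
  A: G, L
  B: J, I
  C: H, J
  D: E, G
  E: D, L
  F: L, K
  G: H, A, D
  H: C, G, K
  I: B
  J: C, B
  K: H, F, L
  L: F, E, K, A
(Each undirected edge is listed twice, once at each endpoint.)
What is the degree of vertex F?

2

Neighbors of F: K, L.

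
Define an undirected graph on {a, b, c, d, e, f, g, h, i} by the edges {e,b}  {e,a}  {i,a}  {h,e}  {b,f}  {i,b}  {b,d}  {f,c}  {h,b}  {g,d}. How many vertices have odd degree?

Degrees: a:2, b:5, c:1, d:2, e:3, f:2, g:1, h:2, i:2
Odd-degree vertices: b, c, e, g.

4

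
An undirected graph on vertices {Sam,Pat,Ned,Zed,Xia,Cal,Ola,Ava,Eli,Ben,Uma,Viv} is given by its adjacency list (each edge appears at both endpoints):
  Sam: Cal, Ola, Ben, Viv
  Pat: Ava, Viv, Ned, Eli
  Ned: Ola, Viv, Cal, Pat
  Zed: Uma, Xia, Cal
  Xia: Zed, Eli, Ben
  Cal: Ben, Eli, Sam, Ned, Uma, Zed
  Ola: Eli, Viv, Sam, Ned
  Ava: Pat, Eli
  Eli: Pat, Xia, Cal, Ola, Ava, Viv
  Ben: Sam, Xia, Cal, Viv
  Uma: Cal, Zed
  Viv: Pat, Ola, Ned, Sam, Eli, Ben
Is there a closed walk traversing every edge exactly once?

No

Degrees: Sam:4, Pat:4, Ned:4, Zed:3, Xia:3, Cal:6, Ola:4, Ava:2, Eli:6, Ben:4, Uma:2, Viv:6
Vertices with odd degree: Zed, Xia. An Eulerian circuit requires all degrees even.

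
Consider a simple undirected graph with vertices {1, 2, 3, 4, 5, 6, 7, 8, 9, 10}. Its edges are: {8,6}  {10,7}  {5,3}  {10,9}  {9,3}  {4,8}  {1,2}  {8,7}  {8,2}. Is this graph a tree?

Yes

The graph has 10 vertices and 9 edges.
It is connected with exactly 9 edges, hence acyclic — it is a tree.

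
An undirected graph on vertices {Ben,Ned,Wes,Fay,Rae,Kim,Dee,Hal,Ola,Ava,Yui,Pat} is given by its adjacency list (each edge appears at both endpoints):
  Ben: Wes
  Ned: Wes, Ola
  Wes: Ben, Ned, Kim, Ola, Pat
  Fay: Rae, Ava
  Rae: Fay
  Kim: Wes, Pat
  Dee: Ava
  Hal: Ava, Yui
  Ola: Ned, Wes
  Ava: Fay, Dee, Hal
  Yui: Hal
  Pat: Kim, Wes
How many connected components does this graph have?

Component: {Ben, Ned, Wes, Kim, Ola, Pat}
Component: {Fay, Rae, Dee, Hal, Ava, Yui}

2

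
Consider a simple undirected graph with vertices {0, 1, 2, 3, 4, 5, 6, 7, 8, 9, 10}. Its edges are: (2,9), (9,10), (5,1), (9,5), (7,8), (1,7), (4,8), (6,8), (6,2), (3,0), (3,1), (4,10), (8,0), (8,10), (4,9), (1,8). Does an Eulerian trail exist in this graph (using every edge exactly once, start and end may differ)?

Yes

Degrees: 0:2, 1:4, 2:2, 3:2, 4:3, 5:2, 6:2, 7:2, 8:6, 9:4, 10:3
Odd-degree vertices: 4, 10 (2 total).
The non-isolated vertices are connected and exactly 2 have odd degree, so an Eulerian trail exists (from 4 to 10).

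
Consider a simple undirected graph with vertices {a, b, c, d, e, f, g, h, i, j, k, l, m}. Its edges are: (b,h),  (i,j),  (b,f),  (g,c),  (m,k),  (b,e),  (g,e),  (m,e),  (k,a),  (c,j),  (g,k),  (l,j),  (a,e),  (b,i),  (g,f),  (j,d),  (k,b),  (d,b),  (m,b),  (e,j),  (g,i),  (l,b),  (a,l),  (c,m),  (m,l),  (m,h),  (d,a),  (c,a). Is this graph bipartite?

No

h-b-m-h is an odd cycle (length 3), and a bipartite graph can contain only even cycles.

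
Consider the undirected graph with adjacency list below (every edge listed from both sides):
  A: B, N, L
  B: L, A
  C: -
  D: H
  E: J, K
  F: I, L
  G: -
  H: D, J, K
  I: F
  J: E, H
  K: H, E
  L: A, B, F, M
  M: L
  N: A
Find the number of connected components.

4

Component: {C}
Component: {G}
Component: {D, E, H, J, K}
Component: {A, B, F, I, L, M, N}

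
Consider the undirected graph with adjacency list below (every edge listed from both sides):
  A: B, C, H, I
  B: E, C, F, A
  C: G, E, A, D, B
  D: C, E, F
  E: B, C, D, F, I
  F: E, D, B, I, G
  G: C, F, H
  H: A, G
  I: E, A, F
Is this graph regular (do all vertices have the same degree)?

Degrees: A:4, B:4, C:5, D:3, E:5, F:5, G:3, H:2, I:3
Degrees are not all equal (e.g. deg(H)=2 but deg(C)=5); not regular.

No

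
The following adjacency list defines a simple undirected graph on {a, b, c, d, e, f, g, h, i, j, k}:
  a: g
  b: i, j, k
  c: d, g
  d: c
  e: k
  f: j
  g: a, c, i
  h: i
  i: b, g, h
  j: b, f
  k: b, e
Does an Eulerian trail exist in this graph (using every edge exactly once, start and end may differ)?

No

Degrees: a:1, b:3, c:2, d:1, e:1, f:1, g:3, h:1, i:3, j:2, k:2
Odd-degree vertices: a, b, d, e, f, g, h, i (8 total).
An Eulerian trail requires 0 or 2 odd-degree vertices; here there are 8.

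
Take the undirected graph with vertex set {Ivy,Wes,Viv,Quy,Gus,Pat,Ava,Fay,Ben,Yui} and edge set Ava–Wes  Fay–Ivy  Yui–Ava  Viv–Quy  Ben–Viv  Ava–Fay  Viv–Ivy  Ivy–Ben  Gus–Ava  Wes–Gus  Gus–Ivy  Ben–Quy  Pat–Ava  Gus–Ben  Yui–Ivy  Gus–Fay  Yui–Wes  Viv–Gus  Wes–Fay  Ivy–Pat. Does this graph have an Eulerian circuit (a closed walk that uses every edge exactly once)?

No

Degrees: Ivy:6, Wes:4, Viv:4, Quy:2, Gus:6, Pat:2, Ava:5, Fay:4, Ben:4, Yui:3
Vertices with odd degree: Ava, Yui. An Eulerian circuit requires all degrees even.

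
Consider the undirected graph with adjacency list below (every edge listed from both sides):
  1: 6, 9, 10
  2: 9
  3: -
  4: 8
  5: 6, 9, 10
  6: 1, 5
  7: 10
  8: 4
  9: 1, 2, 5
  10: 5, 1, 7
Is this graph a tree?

|V| = 10, |E| = 9.
It is not connected, so it is not a tree.

No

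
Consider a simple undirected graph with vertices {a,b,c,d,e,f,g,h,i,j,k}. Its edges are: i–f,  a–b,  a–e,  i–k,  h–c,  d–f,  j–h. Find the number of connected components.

Component: {g}
Component: {a, b, e}
Component: {c, h, j}
Component: {d, f, i, k}

4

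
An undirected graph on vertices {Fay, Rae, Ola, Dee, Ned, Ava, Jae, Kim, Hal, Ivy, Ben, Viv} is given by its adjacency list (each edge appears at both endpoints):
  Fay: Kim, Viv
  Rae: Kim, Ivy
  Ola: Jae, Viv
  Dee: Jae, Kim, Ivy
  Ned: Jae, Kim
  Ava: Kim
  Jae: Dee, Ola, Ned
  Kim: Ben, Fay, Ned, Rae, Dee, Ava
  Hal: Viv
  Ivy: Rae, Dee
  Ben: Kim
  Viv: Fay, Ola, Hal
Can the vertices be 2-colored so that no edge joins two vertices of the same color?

A valid 2-coloring puts {Jae, Kim, Ivy, Viv} on one side and {Fay, Rae, Ola, Dee, Ned, Ava, Hal, Ben} on the other; every edge crosses between the two sides.

Yes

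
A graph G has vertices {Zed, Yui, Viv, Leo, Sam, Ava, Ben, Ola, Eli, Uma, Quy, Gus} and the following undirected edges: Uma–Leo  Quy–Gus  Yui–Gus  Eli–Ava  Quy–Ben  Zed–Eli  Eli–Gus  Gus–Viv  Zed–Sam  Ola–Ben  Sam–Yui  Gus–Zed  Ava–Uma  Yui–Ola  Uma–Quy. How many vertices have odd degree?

8

Degrees: Zed:3, Yui:3, Viv:1, Leo:1, Sam:2, Ava:2, Ben:2, Ola:2, Eli:3, Uma:3, Quy:3, Gus:5
Odd-degree vertices: Zed, Yui, Viv, Leo, Eli, Uma, Quy, Gus.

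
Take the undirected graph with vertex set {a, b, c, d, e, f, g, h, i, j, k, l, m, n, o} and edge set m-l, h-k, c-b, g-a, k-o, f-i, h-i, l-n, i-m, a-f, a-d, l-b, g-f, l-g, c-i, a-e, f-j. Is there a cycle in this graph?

Yes

The graph has 15 vertices, 17 edges, and 1 connected component.
One cycle is f-g-l-m-i-f.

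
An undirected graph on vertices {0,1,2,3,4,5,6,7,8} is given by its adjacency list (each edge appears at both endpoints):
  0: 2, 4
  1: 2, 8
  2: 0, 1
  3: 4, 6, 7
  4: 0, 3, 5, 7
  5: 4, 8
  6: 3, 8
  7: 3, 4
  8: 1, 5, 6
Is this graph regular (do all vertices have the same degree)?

No

Degrees: 0:2, 1:2, 2:2, 3:3, 4:4, 5:2, 6:2, 7:2, 8:3
Vertex 0 has degree 2 while 4 has degree 4, so the graph is not regular.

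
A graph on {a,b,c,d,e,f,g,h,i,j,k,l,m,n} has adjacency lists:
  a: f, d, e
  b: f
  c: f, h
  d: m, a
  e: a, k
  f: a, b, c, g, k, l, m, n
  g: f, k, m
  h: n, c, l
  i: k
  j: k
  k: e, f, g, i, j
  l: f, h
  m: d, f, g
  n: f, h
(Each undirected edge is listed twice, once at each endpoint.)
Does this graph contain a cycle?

Yes

|V| = 14, |E| = 19, number of components = 1.
Since 19 > 14 - 1, a cycle must exist; for instance f-c-h-n-f.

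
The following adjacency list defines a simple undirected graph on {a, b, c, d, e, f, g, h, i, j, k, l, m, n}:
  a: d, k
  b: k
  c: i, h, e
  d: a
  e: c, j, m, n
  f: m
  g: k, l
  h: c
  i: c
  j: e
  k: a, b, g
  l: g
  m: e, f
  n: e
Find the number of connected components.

Component: {a, b, d, g, k, l}
Component: {c, e, f, h, i, j, m, n}

2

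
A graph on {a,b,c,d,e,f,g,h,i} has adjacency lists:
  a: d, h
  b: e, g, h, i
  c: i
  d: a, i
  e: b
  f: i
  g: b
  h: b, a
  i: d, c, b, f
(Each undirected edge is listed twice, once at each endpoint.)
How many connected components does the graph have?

Component: {a, b, c, d, e, f, g, h, i}

1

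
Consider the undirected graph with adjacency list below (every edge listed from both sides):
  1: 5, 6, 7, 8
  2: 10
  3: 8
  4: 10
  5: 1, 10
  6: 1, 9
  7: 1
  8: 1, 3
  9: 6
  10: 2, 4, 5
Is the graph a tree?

|V| = 10, |E| = 9.
Connected and |E| = |V| - 1, which characterizes a tree.

Yes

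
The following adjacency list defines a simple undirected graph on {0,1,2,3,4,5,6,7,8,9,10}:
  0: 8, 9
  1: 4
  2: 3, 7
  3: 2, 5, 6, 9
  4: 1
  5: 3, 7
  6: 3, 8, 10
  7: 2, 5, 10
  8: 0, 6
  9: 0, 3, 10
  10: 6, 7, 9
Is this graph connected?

No

Component: {1, 4}
Component: {0, 2, 3, 5, 6, 7, 8, 9, 10}
There are 2 separate components, so the graph is not connected.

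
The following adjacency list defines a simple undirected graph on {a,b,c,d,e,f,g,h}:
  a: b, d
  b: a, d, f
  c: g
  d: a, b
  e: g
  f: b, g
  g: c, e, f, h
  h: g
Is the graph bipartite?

a-d-b-a is an odd cycle (length 3), and a bipartite graph can contain only even cycles.

No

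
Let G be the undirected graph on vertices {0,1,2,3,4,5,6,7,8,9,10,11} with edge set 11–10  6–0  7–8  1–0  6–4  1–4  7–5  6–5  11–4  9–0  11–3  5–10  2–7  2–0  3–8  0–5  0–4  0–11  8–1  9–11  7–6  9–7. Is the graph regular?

No

Degrees: 0:7, 1:3, 2:2, 3:2, 4:4, 5:4, 6:4, 7:5, 8:3, 9:3, 10:2, 11:5
Vertex 2 has degree 2 while 0 has degree 7, so the graph is not regular.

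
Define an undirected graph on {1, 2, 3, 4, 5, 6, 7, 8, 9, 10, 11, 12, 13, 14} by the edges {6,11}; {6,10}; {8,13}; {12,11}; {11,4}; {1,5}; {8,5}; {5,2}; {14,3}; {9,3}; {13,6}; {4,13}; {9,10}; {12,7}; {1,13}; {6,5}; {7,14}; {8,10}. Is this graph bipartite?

Color {3, 5, 7, 10, 11, 13} black and {1, 2, 4, 6, 8, 9, 12, 14} white. No edge joins two same-colored vertices, so the graph is bipartite.

Yes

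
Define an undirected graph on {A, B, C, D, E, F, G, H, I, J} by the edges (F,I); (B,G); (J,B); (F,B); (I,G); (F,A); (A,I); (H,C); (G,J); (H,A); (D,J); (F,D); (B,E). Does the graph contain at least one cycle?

Yes

|V| = 10, |E| = 13, number of components = 1.
One cycle is F-B-G-J-D-F.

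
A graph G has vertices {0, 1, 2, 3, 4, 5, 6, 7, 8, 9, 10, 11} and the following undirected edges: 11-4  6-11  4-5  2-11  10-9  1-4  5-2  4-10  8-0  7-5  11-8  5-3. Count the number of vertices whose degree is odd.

Degrees: 0:1, 1:1, 2:2, 3:1, 4:4, 5:4, 6:1, 7:1, 8:2, 9:1, 10:2, 11:4
Odd-degree vertices: 0, 1, 3, 6, 7, 9.

6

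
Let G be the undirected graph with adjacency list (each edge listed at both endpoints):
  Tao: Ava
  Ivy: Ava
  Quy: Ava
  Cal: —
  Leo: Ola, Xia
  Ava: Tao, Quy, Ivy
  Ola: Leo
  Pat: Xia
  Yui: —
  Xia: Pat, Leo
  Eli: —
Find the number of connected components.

5

Component: {Cal}
Component: {Yui}
Component: {Eli}
Component: {Tao, Ivy, Quy, Ava}
Component: {Leo, Ola, Pat, Xia}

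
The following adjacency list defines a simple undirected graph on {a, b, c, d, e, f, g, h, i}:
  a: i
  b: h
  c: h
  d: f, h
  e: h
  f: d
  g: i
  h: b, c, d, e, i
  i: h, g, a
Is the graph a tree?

The graph has 9 vertices and 8 edges.
It is connected with exactly 8 edges, hence acyclic — it is a tree.

Yes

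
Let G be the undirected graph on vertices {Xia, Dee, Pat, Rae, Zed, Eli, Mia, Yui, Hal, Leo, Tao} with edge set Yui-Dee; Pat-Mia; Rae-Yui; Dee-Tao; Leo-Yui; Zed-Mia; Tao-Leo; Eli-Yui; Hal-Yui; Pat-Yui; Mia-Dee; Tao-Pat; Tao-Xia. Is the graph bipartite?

A valid 2-coloring puts {Mia, Yui, Tao} on one side and {Xia, Dee, Pat, Rae, Zed, Eli, Hal, Leo} on the other; every edge crosses between the two sides.

Yes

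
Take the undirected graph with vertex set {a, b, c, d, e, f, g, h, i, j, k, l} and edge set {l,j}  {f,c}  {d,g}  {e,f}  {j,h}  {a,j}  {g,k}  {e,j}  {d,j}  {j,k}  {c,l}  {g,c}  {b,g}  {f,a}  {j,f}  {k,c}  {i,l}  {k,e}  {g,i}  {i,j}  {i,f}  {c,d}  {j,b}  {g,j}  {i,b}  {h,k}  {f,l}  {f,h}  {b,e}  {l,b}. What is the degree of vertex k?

Neighbors of k: c, e, g, h, j.

5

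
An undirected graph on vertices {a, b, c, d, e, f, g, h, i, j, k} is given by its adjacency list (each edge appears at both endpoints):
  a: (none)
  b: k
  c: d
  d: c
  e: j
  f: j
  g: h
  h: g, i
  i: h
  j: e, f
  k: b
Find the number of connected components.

5

Component: {a}
Component: {b, k}
Component: {c, d}
Component: {e, f, j}
Component: {g, h, i}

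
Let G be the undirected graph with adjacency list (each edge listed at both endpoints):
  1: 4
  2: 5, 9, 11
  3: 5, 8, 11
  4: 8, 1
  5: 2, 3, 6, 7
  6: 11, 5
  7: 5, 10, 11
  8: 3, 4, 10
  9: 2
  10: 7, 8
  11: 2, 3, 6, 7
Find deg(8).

Neighbors of 8: 3, 4, 10.

3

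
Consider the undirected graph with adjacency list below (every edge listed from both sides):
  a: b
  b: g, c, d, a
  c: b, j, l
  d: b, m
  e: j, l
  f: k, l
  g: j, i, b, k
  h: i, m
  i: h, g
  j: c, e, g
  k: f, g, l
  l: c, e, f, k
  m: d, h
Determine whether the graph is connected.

A breadth-first search from a visits a, b, c, g, d, j, l, k, i, m, e, f, h — all 13 vertices — so the graph is connected.

Yes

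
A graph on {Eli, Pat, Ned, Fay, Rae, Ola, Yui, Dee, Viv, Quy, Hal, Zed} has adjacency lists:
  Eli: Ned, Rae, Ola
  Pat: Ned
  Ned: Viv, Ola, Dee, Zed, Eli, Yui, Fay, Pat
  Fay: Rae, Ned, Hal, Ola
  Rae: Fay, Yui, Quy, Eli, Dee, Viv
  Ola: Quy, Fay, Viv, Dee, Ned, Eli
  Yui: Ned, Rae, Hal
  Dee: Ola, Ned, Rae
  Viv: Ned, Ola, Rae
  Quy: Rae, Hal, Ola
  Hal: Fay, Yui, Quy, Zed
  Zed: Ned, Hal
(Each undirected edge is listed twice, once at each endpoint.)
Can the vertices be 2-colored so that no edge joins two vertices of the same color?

No

Ned-Ola-Quy-Hal-Zed-Ned is an odd cycle (length 5), and a bipartite graph can contain only even cycles.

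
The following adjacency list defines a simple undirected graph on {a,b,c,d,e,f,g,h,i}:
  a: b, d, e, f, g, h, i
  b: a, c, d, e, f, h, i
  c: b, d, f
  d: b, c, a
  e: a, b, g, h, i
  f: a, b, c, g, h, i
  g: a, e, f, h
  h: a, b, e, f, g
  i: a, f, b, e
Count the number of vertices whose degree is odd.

6

Degrees: a:7, b:7, c:3, d:3, e:5, f:6, g:4, h:5, i:4
Odd-degree vertices: a, b, c, d, e, h.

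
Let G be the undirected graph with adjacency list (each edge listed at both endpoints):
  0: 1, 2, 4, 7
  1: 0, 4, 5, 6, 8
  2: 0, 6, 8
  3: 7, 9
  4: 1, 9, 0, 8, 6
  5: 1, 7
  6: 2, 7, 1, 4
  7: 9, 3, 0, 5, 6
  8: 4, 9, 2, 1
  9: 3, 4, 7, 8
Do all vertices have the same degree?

No

Degrees: 0:4, 1:5, 2:3, 3:2, 4:5, 5:2, 6:4, 7:5, 8:4, 9:4
Degrees are not all equal (e.g. deg(3)=2 but deg(1)=5); not regular.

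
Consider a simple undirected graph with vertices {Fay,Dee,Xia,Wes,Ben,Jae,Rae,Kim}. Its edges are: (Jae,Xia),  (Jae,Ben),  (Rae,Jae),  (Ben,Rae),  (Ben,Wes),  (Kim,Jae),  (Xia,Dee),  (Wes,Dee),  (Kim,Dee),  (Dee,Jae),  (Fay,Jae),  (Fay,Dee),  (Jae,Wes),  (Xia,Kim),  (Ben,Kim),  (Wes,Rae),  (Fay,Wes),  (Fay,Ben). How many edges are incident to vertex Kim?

Neighbors of Kim: Dee, Xia, Ben, Jae.

4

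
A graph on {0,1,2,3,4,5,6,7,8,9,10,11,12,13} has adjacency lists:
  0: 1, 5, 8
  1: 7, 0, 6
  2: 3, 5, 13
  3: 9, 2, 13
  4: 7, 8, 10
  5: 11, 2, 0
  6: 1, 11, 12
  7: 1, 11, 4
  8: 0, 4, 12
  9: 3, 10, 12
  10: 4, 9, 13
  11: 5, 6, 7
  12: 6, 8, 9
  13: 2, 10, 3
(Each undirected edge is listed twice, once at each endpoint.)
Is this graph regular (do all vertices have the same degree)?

Degrees: 0:3, 1:3, 2:3, 3:3, 4:3, 5:3, 6:3, 7:3, 8:3, 9:3, 10:3, 11:3, 12:3, 13:3
All degrees equal 3; the graph is regular.

Yes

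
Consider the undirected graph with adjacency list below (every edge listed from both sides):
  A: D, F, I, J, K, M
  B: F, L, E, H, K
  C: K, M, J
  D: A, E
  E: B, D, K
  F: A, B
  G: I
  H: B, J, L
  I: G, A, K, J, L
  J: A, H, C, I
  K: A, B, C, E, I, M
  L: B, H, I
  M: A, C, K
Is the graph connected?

Starting from A and exploring outward reaches every vertex (A, F, M, K, J, I, D, B, C, E, H, L, G); the graph is connected.

Yes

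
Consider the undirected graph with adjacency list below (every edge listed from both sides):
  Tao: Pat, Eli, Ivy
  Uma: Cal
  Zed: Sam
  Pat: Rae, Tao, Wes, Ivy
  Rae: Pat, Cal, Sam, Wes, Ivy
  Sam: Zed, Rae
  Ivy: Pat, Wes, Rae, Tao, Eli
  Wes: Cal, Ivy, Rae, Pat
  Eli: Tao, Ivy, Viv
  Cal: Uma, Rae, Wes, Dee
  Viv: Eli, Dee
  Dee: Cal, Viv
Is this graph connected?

A breadth-first search from Tao visits Tao, Ivy, Eli, Pat, Rae, Wes, Viv, Sam, Cal, Dee, Zed, Uma — all 12 vertices — so the graph is connected.

Yes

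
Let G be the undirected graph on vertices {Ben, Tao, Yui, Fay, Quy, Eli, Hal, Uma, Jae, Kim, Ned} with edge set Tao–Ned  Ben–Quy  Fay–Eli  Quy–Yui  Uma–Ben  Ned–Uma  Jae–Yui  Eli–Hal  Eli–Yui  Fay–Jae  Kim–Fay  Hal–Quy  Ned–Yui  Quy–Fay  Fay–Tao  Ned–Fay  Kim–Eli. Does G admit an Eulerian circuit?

Degrees: Ben:2, Tao:2, Yui:4, Fay:6, Quy:4, Eli:4, Hal:2, Uma:2, Jae:2, Kim:2, Ned:4
Every vertex has even degree and the edges form a single connected piece, so an Eulerian circuit exists.

Yes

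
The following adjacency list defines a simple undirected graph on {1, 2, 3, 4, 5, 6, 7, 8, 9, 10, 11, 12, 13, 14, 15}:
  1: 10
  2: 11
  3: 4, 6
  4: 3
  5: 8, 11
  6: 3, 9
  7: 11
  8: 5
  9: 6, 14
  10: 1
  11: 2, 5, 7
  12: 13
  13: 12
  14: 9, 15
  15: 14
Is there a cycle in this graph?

No

The graph has 15 vertices, 11 edges, and 4 connected components.
Since 11 = 15 - 4, the graph is a forest and contains no cycle.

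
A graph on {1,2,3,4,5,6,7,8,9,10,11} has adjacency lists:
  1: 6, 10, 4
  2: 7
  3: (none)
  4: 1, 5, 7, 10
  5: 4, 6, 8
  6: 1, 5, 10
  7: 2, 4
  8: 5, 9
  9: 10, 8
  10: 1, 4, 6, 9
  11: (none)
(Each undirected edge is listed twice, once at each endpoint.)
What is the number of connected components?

Component: {3}
Component: {11}
Component: {1, 2, 4, 5, 6, 7, 8, 9, 10}

3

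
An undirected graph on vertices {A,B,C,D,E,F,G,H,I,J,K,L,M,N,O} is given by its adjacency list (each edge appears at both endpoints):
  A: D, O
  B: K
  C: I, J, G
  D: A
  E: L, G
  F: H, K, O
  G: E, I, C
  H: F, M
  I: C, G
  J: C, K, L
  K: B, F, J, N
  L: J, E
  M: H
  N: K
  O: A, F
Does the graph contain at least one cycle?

Yes

|V| = 15, |E| = 16, number of components = 1.
Since 16 > 15 - 1, a cycle must exist; for instance C-I-G-C.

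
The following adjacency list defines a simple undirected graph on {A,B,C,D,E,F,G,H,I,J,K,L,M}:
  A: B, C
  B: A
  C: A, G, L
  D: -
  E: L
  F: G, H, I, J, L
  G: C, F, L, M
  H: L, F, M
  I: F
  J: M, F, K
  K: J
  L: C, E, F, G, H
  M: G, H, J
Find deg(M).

3

Neighbors of M: G, H, J.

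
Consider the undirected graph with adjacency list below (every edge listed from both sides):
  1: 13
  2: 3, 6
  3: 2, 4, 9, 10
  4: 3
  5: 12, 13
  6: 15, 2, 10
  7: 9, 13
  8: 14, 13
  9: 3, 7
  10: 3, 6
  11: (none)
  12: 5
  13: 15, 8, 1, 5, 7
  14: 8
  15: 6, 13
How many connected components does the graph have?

2

Component: {11}
Component: {1, 2, 3, 4, 5, 6, 7, 8, 9, 10, 12, 13, 14, 15}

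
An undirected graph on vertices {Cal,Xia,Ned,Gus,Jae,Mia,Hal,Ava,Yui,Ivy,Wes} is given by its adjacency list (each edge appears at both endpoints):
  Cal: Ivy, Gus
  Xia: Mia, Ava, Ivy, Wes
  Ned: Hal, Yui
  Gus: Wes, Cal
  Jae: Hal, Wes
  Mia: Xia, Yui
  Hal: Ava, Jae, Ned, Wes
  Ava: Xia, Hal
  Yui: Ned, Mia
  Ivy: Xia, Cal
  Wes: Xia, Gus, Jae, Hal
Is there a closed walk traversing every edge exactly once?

Yes

Degrees: Cal:2, Xia:4, Ned:2, Gus:2, Jae:2, Mia:2, Hal:4, Ava:2, Yui:2, Ivy:2, Wes:4
All degrees are even and the non-isolated vertices are connected — an Eulerian circuit exists.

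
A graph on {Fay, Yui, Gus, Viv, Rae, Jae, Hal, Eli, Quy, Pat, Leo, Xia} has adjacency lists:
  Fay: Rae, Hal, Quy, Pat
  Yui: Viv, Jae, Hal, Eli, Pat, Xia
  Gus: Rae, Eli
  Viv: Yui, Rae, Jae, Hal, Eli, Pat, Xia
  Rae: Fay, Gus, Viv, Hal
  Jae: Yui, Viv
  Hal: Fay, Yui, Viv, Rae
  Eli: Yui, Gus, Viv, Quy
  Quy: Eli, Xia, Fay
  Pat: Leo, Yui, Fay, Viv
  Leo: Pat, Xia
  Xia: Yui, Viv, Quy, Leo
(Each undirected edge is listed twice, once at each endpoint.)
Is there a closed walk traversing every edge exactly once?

Degrees: Fay:4, Yui:6, Gus:2, Viv:7, Rae:4, Jae:2, Hal:4, Eli:4, Quy:3, Pat:4, Leo:2, Xia:4
Viv, Quy have odd degree; an Eulerian circuit needs every degree to be even, so none exists.

No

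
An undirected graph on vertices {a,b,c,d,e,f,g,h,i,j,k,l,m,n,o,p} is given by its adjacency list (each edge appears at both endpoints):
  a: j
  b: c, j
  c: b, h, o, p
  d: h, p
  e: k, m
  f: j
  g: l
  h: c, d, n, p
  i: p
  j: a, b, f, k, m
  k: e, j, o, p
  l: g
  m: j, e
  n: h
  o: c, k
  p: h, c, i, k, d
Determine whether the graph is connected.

No

Component: {g, l}
Component: {a, b, c, d, e, f, h, i, j, k, m, n, o, p}
There are 2 separate components, so the graph is not connected.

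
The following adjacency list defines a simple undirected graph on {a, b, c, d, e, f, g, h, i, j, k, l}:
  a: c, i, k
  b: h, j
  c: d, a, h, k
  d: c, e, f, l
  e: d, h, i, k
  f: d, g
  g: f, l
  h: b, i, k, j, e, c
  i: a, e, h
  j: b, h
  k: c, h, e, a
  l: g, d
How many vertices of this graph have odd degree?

Degrees: a:3, b:2, c:4, d:4, e:4, f:2, g:2, h:6, i:3, j:2, k:4, l:2
Odd-degree vertices: a, i.

2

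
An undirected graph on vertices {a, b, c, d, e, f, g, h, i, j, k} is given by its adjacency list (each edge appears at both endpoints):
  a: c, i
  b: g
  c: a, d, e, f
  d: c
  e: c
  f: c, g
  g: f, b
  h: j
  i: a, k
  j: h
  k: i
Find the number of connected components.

Component: {h, j}
Component: {a, b, c, d, e, f, g, i, k}

2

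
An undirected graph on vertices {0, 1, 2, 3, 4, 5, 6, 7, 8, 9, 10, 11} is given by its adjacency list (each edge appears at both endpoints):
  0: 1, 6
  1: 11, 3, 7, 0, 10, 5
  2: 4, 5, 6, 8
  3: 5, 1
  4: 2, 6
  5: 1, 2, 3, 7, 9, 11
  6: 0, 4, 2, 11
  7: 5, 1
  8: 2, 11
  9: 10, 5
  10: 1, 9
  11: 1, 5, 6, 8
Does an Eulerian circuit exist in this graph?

Degrees: 0:2, 1:6, 2:4, 3:2, 4:2, 5:6, 6:4, 7:2, 8:2, 9:2, 10:2, 11:4
Every vertex has even degree and the edges form a single connected piece, so an Eulerian circuit exists.

Yes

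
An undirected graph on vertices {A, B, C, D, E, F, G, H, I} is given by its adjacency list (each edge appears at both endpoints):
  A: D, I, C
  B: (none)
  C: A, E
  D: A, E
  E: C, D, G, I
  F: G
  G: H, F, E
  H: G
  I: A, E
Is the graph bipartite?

A valid 2-coloring puts {B, C, D, G, I} on one side and {A, E, F, H} on the other; every edge crosses between the two sides.

Yes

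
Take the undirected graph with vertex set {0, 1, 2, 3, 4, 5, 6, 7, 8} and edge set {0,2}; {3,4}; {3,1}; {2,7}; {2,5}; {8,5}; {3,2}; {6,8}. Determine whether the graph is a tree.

Yes

|V| = 9, |E| = 8.
Connected and |E| = |V| - 1, which characterizes a tree.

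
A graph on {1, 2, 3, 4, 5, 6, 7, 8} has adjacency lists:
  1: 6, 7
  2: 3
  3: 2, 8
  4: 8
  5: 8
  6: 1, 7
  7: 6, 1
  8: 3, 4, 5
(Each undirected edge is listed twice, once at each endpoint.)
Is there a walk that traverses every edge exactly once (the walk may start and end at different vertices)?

No

Degrees: 1:2, 2:1, 3:2, 4:1, 5:1, 6:2, 7:2, 8:3
Odd-degree vertices: 2, 4, 5, 8 (4 total).
An Eulerian trail requires 0 or 2 odd-degree vertices; here there are 4.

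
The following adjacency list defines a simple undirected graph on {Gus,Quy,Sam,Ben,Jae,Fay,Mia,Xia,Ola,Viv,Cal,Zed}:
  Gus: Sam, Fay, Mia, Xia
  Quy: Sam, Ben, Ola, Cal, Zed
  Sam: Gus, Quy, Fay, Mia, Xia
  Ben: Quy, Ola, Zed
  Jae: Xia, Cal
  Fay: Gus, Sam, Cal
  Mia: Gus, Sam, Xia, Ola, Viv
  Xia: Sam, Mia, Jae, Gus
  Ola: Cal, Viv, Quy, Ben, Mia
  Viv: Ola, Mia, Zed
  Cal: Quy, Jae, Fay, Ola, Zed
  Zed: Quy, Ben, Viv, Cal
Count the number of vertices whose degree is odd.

Degrees: Gus:4, Quy:5, Sam:5, Ben:3, Jae:2, Fay:3, Mia:5, Xia:4, Ola:5, Viv:3, Cal:5, Zed:4
Odd-degree vertices: Quy, Sam, Ben, Fay, Mia, Ola, Viv, Cal.

8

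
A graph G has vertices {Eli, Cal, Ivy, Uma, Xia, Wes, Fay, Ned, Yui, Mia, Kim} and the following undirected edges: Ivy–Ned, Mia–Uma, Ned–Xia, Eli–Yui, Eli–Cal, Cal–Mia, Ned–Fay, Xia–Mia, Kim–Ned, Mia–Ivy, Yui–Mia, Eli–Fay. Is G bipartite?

A valid 2-coloring puts {Cal, Ivy, Uma, Xia, Wes, Fay, Yui, Kim} on one side and {Eli, Ned, Mia} on the other; every edge crosses between the two sides.

Yes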